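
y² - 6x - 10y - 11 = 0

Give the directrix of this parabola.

x = -15/2

Only y is squared. Complete the square in y: (y - 5)² = 6(x + 6).
Vertex (-6, 5); 4p = 6 so p = 3/2. Opens right.
Directrix is the vertical line x = h − p = -6 − (3/2) = -15/2.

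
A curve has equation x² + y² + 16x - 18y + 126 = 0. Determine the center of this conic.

(-8, 9)

Collect terms: (x² + 16x) + (y² - 18y) = -126
(x + 8)² + (y - 9)² = -126 + 64 + 81 = 19
So (x + 8)² + (y - 9)² = 19.
Circle centered at (-8, 9) with r² = 19.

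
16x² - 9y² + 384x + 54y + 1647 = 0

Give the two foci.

(-22, 3) and (-2, 3)

Group the x- and y-terms: 16(x² + 24x) -9(y² - 6y) = -1647
Complete the square in x and y: 16(x + 12)² -9(y - 3)² = -1647 + 2304 - 81 = 576
Divide through by 576 to get (x + 12)²/36 - (y - 3)²/64 = 1.
Hyperbola, center (-12, 3), transverse axis horizontal; a² = 36, b² = 64.
c² = a² + b² = 36 + 64 = 100, so c = 10.
Foci lie on the horizontal axis through the center: (h ± c, k).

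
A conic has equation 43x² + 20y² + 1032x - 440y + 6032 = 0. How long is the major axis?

2√129

Rearranging, 43(x² + 24x) + 20(y² - 22y) = -6032.
43(x + 12)² + 20(y - 11)² = -6032 + 6192 + 2420 = 2580
Dividing both sides by 2580: (x + 12)²/60 + (y - 11)²/129 = 1
Ellipse, center (-12, 11), major axis vertical; a² = 129, b² = 60.
a² = 129 so a = √129; the major axis has length 2a = 2√129.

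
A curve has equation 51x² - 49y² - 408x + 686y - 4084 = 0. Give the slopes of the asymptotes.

√51/7 and -√51/7

51(x² - 8x) -49(y² - 14y) = 4084
Complete the square in x and y: 51(x - 4)² -49(y - 7)² = 4084 + 816 - 2401 = 2499
Dividing both sides by 2499: (x - 4)²/49 - (y - 7)²/51 = 1
Hyperbola, center (4, 7), transverse axis horizontal; a² = 49, b² = 51.
For a horizontal hyperbola the asymptotes have slope ±b/a.
Here that is ±√51/7.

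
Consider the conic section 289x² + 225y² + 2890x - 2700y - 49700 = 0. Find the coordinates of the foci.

Rearranging, 289(x² + 10x) + 225(y² - 12y) = 49700.
Complete the square: 289(x + 5)² + 225(y - 6)² = 49700 + 7225 + 8100 = 65025
Divide by 65025: (x + 5)²/225 + (y - 6)²/289 = 1
Ellipse, center (-5, 6), major axis vertical; a² = 289, b² = 225.
c² = a² - b² = 289 - 225 = 64, so c = 8.
Foci lie on the vertical axis through the center: (h, k ± c).

(-5, -2) and (-5, 14)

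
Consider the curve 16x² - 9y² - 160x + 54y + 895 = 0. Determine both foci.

(5, -7) and (5, 13)

Group the x- and y-terms: 16(x² - 10x) -9(y² - 6y) = -895
Complete the square: 16(x - 5)² -9(y - 3)² = -895 + 400 - 81 = -576
Dividing both sides by -576: (y - 3)²/64 - (x - 5)²/36 = 1
Hyperbola, center (5, 3), transverse axis vertical; a² = 64, b² = 36.
c² = a² + b² = 64 + 36 = 100, so c = 10.
Foci lie on the vertical axis through the center: (h, k ± c).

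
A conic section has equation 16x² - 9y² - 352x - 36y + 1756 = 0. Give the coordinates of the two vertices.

16(x² - 22x) -9(y² + 4y) = -1756
16(x - 11)² -9(y + 2)² = -1756 + 1936 - 36 = 144
Dividing both sides by 144: (x - 11)²/9 - (y + 2)²/16 = 1
Hyperbola, center (11, -2), transverse axis horizontal; a² = 9, b² = 16.
a = 3. Vertices at (h ± a, k).

(8, -2) and (14, -2)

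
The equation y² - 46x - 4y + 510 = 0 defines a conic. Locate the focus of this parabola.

(45/2, 2)

Only y is squared. Complete the square in y: (y - 2)² = 46(x - 11).
Vertex (11, 2); 4p = 46 so p = 23/2. Opens right.
Focus is p units from the vertex along the axis: (h + p, k).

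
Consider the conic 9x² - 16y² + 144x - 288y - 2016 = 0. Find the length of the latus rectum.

27/2

Collect terms: 9(x² + 16x) -16(y² + 18y) = 2016
Complete the square in x and y: 9(x + 8)² -16(y + 9)² = 2016 + 576 - 1296 = 1296
Dividing both sides by 1296: (x + 8)²/144 - (y + 9)²/81 = 1
Hyperbola, center (-8, -9), transverse axis horizontal; a² = 144, b² = 81.
Latus rectum length = 2b²/a = 2·81/12 = 27/2.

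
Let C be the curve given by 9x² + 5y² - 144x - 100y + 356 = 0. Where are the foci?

(8, 2) and (8, 18)

Rearranging, 9(x² - 16x) + 5(y² - 20y) = -356.
9(x - 8)² + 5(y - 10)² = -356 + 576 + 500 = 720
Dividing both sides by 720: (x - 8)²/80 + (y - 10)²/144 = 1
Ellipse, center (8, 10), major axis vertical; a² = 144, b² = 80.
c² = a² - b² = 144 - 80 = 64, so c = 8.
Foci lie on the vertical axis through the center: (h, k ± c).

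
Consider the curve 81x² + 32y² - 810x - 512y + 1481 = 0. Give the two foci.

Collect terms: 81(x² - 10x) + 32(y² - 16y) = -1481
81(x - 5)² + 32(y - 8)² = -1481 + 2025 + 2048 = 2592
Divide through by 2592 to get (x - 5)²/32 + (y - 8)²/81 = 1.
Ellipse, center (5, 8), major axis vertical; a² = 81, b² = 32.
c² = a² - b² = 81 - 32 = 49, so c = 7.
Foci lie on the vertical axis through the center: (h, k ± c).

(5, 1) and (5, 15)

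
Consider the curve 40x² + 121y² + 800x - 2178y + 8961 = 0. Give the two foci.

Group the x- and y-terms: 40(x² + 20x) + 121(y² - 18y) = -8961
40(x + 10)² + 121(y - 9)² = -8961 + 4000 + 9801 = 4840
Dividing both sides by 4840: (x + 10)²/121 + (y - 9)²/40 = 1
Ellipse, center (-10, 9), major axis horizontal; a² = 121, b² = 40.
c² = a² - b² = 121 - 40 = 81, so c = 9.
Foci lie on the horizontal axis through the center: (h ± c, k).

(-19, 9) and (-1, 9)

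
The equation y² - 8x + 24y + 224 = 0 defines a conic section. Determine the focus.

Only y is squared. Complete the square in y: (y + 12)² = 8(x - 10).
Vertex (10, -12); 4p = 8 so p = 2. Opens right.
Focus is p units from the vertex along the axis: (h + p, k).

(12, -12)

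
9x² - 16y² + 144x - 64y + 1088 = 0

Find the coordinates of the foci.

(-8, -12) and (-8, 8)

Group: 9(x² + 16x) -16(y² + 4y) = -1088
Completing the square gives 9(x + 8)² -16(y + 2)² = -1088 + 576 - 64 = -576.
Divide by -576: (y + 2)²/36 - (x + 8)²/64 = 1
Hyperbola, center (-8, -2), transverse axis vertical; a² = 36, b² = 64.
c² = a² + b² = 36 + 64 = 100, so c = 10.
Foci lie on the vertical axis through the center: (h, k ± c).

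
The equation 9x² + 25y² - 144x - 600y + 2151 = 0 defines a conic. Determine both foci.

(-4, 12) and (20, 12)

Collect terms: 9(x² - 16x) + 25(y² - 24y) = -2151
Completing the square gives 9(x - 8)² + 25(y - 12)² = -2151 + 576 + 3600 = 2025.
Divide by 2025: (x - 8)²/225 + (y - 12)²/81 = 1
Ellipse, center (8, 12), major axis horizontal; a² = 225, b² = 81.
c² = a² - b² = 225 - 81 = 144, so c = 12.
Foci lie on the horizontal axis through the center: (h ± c, k).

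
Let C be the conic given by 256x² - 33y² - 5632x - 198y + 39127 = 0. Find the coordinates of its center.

Collect terms: 256(x² - 22x) -33(y² + 6y) = -39127
256(x - 11)² -33(y + 3)² = -39127 + 30976 - 297 = -8448
Divide by -8448: (y + 3)²/256 - (x - 11)²/33 = 1
Hyperbola with center (11, -3).

(11, -3)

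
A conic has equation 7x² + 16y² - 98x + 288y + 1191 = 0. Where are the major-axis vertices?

Group the x- and y-terms: 7(x² - 14x) + 16(y² + 18y) = -1191
Completing the square gives 7(x - 7)² + 16(y + 9)² = -1191 + 343 + 1296 = 448.
Divide through by 448 to get (x - 7)²/64 + (y + 9)²/28 = 1.
Ellipse, center (7, -9), major axis horizontal; a² = 64, b² = 28.
a = 8. Vertices at (h ± a, k).

(-1, -9) and (15, -9)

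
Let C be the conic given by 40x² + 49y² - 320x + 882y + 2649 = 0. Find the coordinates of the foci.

(1, -9) and (7, -9)

Group the x- and y-terms: 40(x² - 8x) + 49(y² + 18y) = -2649
Complete the square in x and y: 40(x - 4)² + 49(y + 9)² = -2649 + 640 + 3969 = 1960
Divide through by 1960 to get (x - 4)²/49 + (y + 9)²/40 = 1.
Ellipse, center (4, -9), major axis horizontal; a² = 49, b² = 40.
c² = a² - b² = 49 - 40 = 9, so c = 3.
Foci lie on the horizontal axis through the center: (h ± c, k).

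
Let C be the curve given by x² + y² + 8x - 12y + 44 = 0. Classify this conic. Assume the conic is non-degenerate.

circle

No xy term. Coefficients of x² and y² are A = 1, C = 1.
A = C (same sign) ⇒ circle.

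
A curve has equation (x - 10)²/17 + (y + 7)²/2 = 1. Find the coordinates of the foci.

Center (10, -7). The larger denominator 17 sits under the x-term, so the major axis is horizontal; a² = 17, b² = 2.
c² = a² - b² = 17 - 2 = 15, so c = √15.
Foci lie on the horizontal axis through the center: (h ± c, k).

(10 - √15, -7) and (10 + √15, -7)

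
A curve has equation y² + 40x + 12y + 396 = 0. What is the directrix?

x = 1

Only y is squared. Complete the square in y: (y + 6)² = -40(x + 9).
Vertex (-9, -6); 4p = -40 so p = -10. Opens left.
Directrix is the vertical line x = h − p = -9 − (-10) = 1.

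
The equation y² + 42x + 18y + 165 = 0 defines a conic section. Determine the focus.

(-25/2, -9)

Only y is squared. Complete the square in y: (y + 9)² = -42(x + 2).
Vertex (-2, -9); 4p = -42 so p = -21/2. Opens left.
Focus is p units from the vertex along the axis: (h + p, k).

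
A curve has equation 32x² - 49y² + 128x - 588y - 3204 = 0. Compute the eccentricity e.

e = 9/7

Group the x- and y-terms: 32(x² + 4x) -49(y² + 12y) = 3204
Completing the square gives 32(x + 2)² -49(y + 6)² = 3204 + 128 - 1764 = 1568.
Divide by 1568: (x + 2)²/49 - (y + 6)²/32 = 1
Hyperbola, center (-2, -6), transverse axis horizontal; a² = 49, b² = 32.
c² = a² + b² = 81, so c = 9.
e = c/a = 9/7.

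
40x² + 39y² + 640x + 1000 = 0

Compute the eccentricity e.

40(x² + 16x) + 39y² = -1000
Complete the square: 40(x + 8)² + 39y² = -1000 + 2560 + 0 = 1560
Dividing both sides by 1560: (x + 8)²/39 + y²/40 = 1
Ellipse, center (-8, 0), major axis vertical; a² = 40, b² = 39.
c² = a² - b² = 1, so c = 1.
e = c/a = 1/2√10 = √10/20.

e = √10/20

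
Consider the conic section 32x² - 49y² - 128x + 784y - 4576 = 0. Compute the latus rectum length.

Collect terms: 32(x² - 4x) -49(y² - 16y) = 4576
Completing the square gives 32(x - 2)² -49(y - 8)² = 4576 + 128 - 3136 = 1568.
Dividing both sides by 1568: (x - 2)²/49 - (y - 8)²/32 = 1
Hyperbola, center (2, 8), transverse axis horizontal; a² = 49, b² = 32.
Latus rectum length = 2b²/a = 2·32/7 = 64/7.

64/7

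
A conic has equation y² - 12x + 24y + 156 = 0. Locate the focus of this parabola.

Only y is squared. Complete the square in y: (y + 12)² = 12(x - 1).
Vertex (1, -12); 4p = 12 so p = 3. Opens right.
Focus is p units from the vertex along the axis: (h + p, k).

(4, -12)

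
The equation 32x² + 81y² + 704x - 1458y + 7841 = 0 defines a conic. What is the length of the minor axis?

Group: 32(x² + 22x) + 81(y² - 18y) = -7841
Completing the square gives 32(x + 11)² + 81(y - 9)² = -7841 + 3872 + 6561 = 2592.
Divide by 2592: (x + 11)²/81 + (y - 9)²/32 = 1
Ellipse, center (-11, 9), major axis horizontal; a² = 81, b² = 32.
b² = 32 so b = 4√2; the minor axis has length 2b = 8√2.

8√2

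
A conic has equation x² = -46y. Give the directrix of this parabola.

Vertex (0, 0); 4p = -46 so p = -23/2. Opens down.
Directrix is the horizontal line y = k − p = 0 − (-23/2) = 23/2.

y = 23/2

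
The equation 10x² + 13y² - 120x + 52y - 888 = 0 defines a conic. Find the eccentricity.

Group: 10(x² - 12x) + 13(y² + 4y) = 888
10(x - 6)² + 13(y + 2)² = 888 + 360 + 52 = 1300
Divide through by 1300 to get (x - 6)²/130 + (y + 2)²/100 = 1.
Ellipse, center (6, -2), major axis horizontal; a² = 130, b² = 100.
c² = a² - b² = 30, so c = √30.
e = c/a = √30/√130 = √39/13.

e = √39/13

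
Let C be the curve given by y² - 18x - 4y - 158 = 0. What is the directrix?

x = -27/2

Only y is squared. Complete the square in y: (y - 2)² = 18(x + 9).
Vertex (-9, 2); 4p = 18 so p = 9/2. Opens right.
Directrix is the vertical line x = h − p = -9 − (9/2) = -27/2.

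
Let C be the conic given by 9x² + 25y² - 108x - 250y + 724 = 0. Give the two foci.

Rearranging, 9(x² - 12x) + 25(y² - 10y) = -724.
Complete the square: 9(x - 6)² + 25(y - 5)² = -724 + 324 + 625 = 225
Dividing both sides by 225: (x - 6)²/25 + (y - 5)²/9 = 1
Ellipse, center (6, 5), major axis horizontal; a² = 25, b² = 9.
c² = a² - b² = 25 - 9 = 16, so c = 4.
Foci lie on the horizontal axis through the center: (h ± c, k).

(2, 5) and (10, 5)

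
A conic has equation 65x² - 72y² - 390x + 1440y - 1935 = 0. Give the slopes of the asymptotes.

Group the x- and y-terms: 65(x² - 6x) -72(y² - 20y) = 1935
Completing the square gives 65(x - 3)² -72(y - 10)² = 1935 + 585 - 7200 = -4680.
Dividing both sides by -4680: (y - 10)²/65 - (x - 3)²/72 = 1
Hyperbola, center (3, 10), transverse axis vertical; a² = 65, b² = 72.
For a vertical hyperbola the asymptotes have slope ±a/b.
Here that is ±√65/6√2 = ±√130/12.

√130/12 and -√130/12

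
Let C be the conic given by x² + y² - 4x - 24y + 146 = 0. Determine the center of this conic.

Rearranging, (x² - 4x) + (y² - 24y) = -146.
Complete the square: (x - 2)² + (y - 12)² = -146 + 4 + 144 = 2
So (x - 2)² + (y - 12)² = 2.
Circle centered at (2, 12) with r² = 2.

(2, 12)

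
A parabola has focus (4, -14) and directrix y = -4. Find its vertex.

(4, -9)

The vertex is the midpoint between the focus and the directrix along the axis of symmetry.
Axis is vertical (directrix is horizontal). Vertex y-coordinate = (-14 + (-4))/2 = -9; x-coordinate = 4.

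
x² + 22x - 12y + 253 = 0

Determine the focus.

Only x is squared. Complete the square in x: (x + 11)² = 12(y - 11).
Vertex (-11, 11); 4p = 12 so p = 3. Opens up.
Focus is p units from the vertex along the axis: (h, k + p).

(-11, 14)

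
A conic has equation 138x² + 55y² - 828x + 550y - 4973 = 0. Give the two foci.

Group the x- and y-terms: 138(x² - 6x) + 55(y² + 10y) = 4973
Completing the square gives 138(x - 3)² + 55(y + 5)² = 4973 + 1242 + 1375 = 7590.
Divide through by 7590 to get (x - 3)²/55 + (y + 5)²/138 = 1.
Ellipse, center (3, -5), major axis vertical; a² = 138, b² = 55.
c² = a² - b² = 138 - 55 = 83, so c = √83.
Foci lie on the vertical axis through the center: (h, k ± c).

(3, -5 - √83) and (3, -5 + √83)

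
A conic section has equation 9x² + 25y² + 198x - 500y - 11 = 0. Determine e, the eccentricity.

e = 4/5

9(x² + 22x) + 25(y² - 20y) = 11
9(x + 11)² + 25(y - 10)² = 11 + 1089 + 2500 = 3600
Divide by 3600: (x + 11)²/400 + (y - 10)²/144 = 1
Ellipse, center (-11, 10), major axis horizontal; a² = 400, b² = 144.
c² = a² - b² = 256, so c = 16.
e = c/a = 16/20 = 4/5.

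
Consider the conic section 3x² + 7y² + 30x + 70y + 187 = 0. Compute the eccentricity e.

Rearranging, 3(x² + 10x) + 7(y² + 10y) = -187.
Completing the square gives 3(x + 5)² + 7(y + 5)² = -187 + 75 + 175 = 63.
Divide by 63: (x + 5)²/21 + (y + 5)²/9 = 1
Ellipse, center (-5, -5), major axis horizontal; a² = 21, b² = 9.
c² = a² - b² = 12, so c = 2√3.
e = c/a = 2√3/√21 = 2√7/7.

e = 2√7/7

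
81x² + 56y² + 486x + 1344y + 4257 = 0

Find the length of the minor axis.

4√14

Group: 81(x² + 6x) + 56(y² + 24y) = -4257
Complete the square in x and y: 81(x + 3)² + 56(y + 12)² = -4257 + 729 + 8064 = 4536
Divide by 4536: (x + 3)²/56 + (y + 12)²/81 = 1
Ellipse, center (-3, -12), major axis vertical; a² = 81, b² = 56.
b² = 56 so b = 2√14; the minor axis has length 2b = 4√14.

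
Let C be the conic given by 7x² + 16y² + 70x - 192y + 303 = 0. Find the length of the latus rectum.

Collect terms: 7(x² + 10x) + 16(y² - 12y) = -303
7(x + 5)² + 16(y - 6)² = -303 + 175 + 576 = 448
Dividing both sides by 448: (x + 5)²/64 + (y - 6)²/28 = 1
Ellipse, center (-5, 6), major axis horizontal; a² = 64, b² = 28.
Latus rectum length = 2b²/a = 2·28/8 = 7.

7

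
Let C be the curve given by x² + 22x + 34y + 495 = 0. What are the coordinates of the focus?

(-11, -39/2)

Only x is squared. Complete the square in x: (x + 11)² = -34(y + 11).
Vertex (-11, -11); 4p = -34 so p = -17/2. Opens down.
Focus is p units from the vertex along the axis: (h, k + p).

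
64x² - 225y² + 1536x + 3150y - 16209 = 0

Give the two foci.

(-29, 7) and (5, 7)

64(x² + 24x) -225(y² - 14y) = 16209
64(x + 12)² -225(y - 7)² = 16209 + 9216 - 11025 = 14400
Divide by 14400: (x + 12)²/225 - (y - 7)²/64 = 1
Hyperbola, center (-12, 7), transverse axis horizontal; a² = 225, b² = 64.
c² = a² + b² = 225 + 64 = 289, so c = 17.
Foci lie on the horizontal axis through the center: (h ± c, k).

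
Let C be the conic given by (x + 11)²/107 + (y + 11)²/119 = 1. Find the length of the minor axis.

Center (-11, -11). The larger denominator 119 sits under the y-term, so the major axis is vertical; a² = 119, b² = 107.
b² = 107 so b = √107; the minor axis has length 2b = 2√107.

2√107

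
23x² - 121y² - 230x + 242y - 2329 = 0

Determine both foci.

Rearranging, 23(x² - 10x) -121(y² - 2y) = 2329.
Completing the square gives 23(x - 5)² -121(y - 1)² = 2329 + 575 - 121 = 2783.
Divide through by 2783 to get (x - 5)²/121 - (y - 1)²/23 = 1.
Hyperbola, center (5, 1), transverse axis horizontal; a² = 121, b² = 23.
c² = a² + b² = 121 + 23 = 144, so c = 12.
Foci lie on the horizontal axis through the center: (h ± c, k).

(-7, 1) and (17, 1)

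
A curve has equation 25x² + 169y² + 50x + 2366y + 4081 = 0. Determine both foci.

Group the x- and y-terms: 25(x² + 2x) + 169(y² + 14y) = -4081
Completing the square gives 25(x + 1)² + 169(y + 7)² = -4081 + 25 + 8281 = 4225.
Dividing both sides by 4225: (x + 1)²/169 + (y + 7)²/25 = 1
Ellipse, center (-1, -7), major axis horizontal; a² = 169, b² = 25.
c² = a² - b² = 169 - 25 = 144, so c = 12.
Foci lie on the horizontal axis through the center: (h ± c, k).

(-13, -7) and (11, -7)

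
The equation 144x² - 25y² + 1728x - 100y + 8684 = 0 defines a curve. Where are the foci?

144(x² + 12x) -25(y² + 4y) = -8684
Complete the square: 144(x + 6)² -25(y + 2)² = -8684 + 5184 - 100 = -3600
Dividing both sides by -3600: (y + 2)²/144 - (x + 6)²/25 = 1
Hyperbola, center (-6, -2), transverse axis vertical; a² = 144, b² = 25.
c² = a² + b² = 144 + 25 = 169, so c = 13.
Foci lie on the vertical axis through the center: (h, k ± c).

(-6, -15) and (-6, 11)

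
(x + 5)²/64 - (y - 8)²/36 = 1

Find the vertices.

(-13, 8) and (3, 8)

Center (-5, 8). The positive term is the x-term, so the transverse axis is horizontal; a² = 64, b² = 36.
a = 8. Vertices at (h ± a, k).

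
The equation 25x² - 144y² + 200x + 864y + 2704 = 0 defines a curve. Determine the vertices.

Group the x- and y-terms: 25(x² + 8x) -144(y² - 6y) = -2704
Completing the square gives 25(x + 4)² -144(y - 3)² = -2704 + 400 - 1296 = -3600.
Divide through by -3600 to get (y - 3)²/25 - (x + 4)²/144 = 1.
Hyperbola, center (-4, 3), transverse axis vertical; a² = 25, b² = 144.
a = 5. Vertices at (h, k ± a).

(-4, -2) and (-4, 8)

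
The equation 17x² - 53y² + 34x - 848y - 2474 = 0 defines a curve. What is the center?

Group: 17(x² + 2x) -53(y² + 16y) = 2474
17(x + 1)² -53(y + 8)² = 2474 + 17 - 3392 = -901
Divide through by -901 to get (y + 8)²/17 - (x + 1)²/53 = 1.
Hyperbola with center (-1, -8).

(-1, -8)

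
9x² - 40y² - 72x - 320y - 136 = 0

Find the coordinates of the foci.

(4, -11) and (4, 3)

Group the x- and y-terms: 9(x² - 8x) -40(y² + 8y) = 136
Complete the square in x and y: 9(x - 4)² -40(y + 4)² = 136 + 144 - 640 = -360
Divide by -360: (y + 4)²/9 - (x - 4)²/40 = 1
Hyperbola, center (4, -4), transverse axis vertical; a² = 9, b² = 40.
c² = a² + b² = 9 + 40 = 49, so c = 7.
Foci lie on the vertical axis through the center: (h, k ± c).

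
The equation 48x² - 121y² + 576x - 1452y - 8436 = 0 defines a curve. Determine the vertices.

Group the x- and y-terms: 48(x² + 12x) -121(y² + 12y) = 8436
Complete the square: 48(x + 6)² -121(y + 6)² = 8436 + 1728 - 4356 = 5808
Divide through by 5808 to get (x + 6)²/121 - (y + 6)²/48 = 1.
Hyperbola, center (-6, -6), transverse axis horizontal; a² = 121, b² = 48.
a = 11. Vertices at (h ± a, k).

(-17, -6) and (5, -6)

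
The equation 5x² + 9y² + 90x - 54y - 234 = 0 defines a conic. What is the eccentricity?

Collect terms: 5(x² + 18x) + 9(y² - 6y) = 234
Complete the square in x and y: 5(x + 9)² + 9(y - 3)² = 234 + 405 + 81 = 720
Divide by 720: (x + 9)²/144 + (y - 3)²/80 = 1
Ellipse, center (-9, 3), major axis horizontal; a² = 144, b² = 80.
c² = a² - b² = 64, so c = 8.
e = c/a = 8/12 = 2/3.

e = 2/3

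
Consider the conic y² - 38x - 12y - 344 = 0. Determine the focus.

(-1/2, 6)

Only y is squared. Complete the square in y: (y - 6)² = 38(x + 10).
Vertex (-10, 6); 4p = 38 so p = 19/2. Opens right.
Focus is p units from the vertex along the axis: (h + p, k).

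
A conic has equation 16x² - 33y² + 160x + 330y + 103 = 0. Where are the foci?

(-5, -2) and (-5, 12)

16(x² + 10x) -33(y² - 10y) = -103
Completing the square gives 16(x + 5)² -33(y - 5)² = -103 + 400 - 825 = -528.
Dividing both sides by -528: (y - 5)²/16 - (x + 5)²/33 = 1
Hyperbola, center (-5, 5), transverse axis vertical; a² = 16, b² = 33.
c² = a² + b² = 16 + 33 = 49, so c = 7.
Foci lie on the vertical axis through the center: (h, k ± c).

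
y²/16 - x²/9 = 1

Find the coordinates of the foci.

Center (0, 0). The positive term is the y-term, so the transverse axis is vertical; a² = 16, b² = 9.
c² = a² + b² = 16 + 9 = 25, so c = 5.
Foci lie on the vertical axis through the center: (h, k ± c).

(0, -5) and (0, 5)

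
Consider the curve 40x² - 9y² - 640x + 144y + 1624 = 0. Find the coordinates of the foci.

(1, 8) and (15, 8)

Collect terms: 40(x² - 16x) -9(y² - 16y) = -1624
Completing the square gives 40(x - 8)² -9(y - 8)² = -1624 + 2560 - 576 = 360.
Divide through by 360 to get (x - 8)²/9 - (y - 8)²/40 = 1.
Hyperbola, center (8, 8), transverse axis horizontal; a² = 9, b² = 40.
c² = a² + b² = 9 + 40 = 49, so c = 7.
Foci lie on the horizontal axis through the center: (h ± c, k).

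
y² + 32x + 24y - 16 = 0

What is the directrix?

Only y is squared. Complete the square in y: (y + 12)² = -32(x - 5).
Vertex (5, -12); 4p = -32 so p = -8. Opens left.
Directrix is the vertical line x = h − p = 5 − (-8) = 13.

x = 13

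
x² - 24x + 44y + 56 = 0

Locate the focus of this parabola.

Only x is squared. Complete the square in x: (x - 12)² = -44(y - 2).
Vertex (12, 2); 4p = -44 so p = -11. Opens down.
Focus is p units from the vertex along the axis: (h, k + p).

(12, -9)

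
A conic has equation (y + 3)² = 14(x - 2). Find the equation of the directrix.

x = -3/2

Vertex (2, -3); 4p = 14 so p = 7/2. Opens right.
Directrix is the vertical line x = h − p = 2 − (7/2) = -3/2.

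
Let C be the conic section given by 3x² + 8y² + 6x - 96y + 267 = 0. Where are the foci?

Collect terms: 3(x² + 2x) + 8(y² - 12y) = -267
3(x + 1)² + 8(y - 6)² = -267 + 3 + 288 = 24
Divide by 24: (x + 1)²/8 + (y - 6)²/3 = 1
Ellipse, center (-1, 6), major axis horizontal; a² = 8, b² = 3.
c² = a² - b² = 8 - 3 = 5, so c = √5.
Foci lie on the horizontal axis through the center: (h ± c, k).

(-1 - √5, 6) and (-1 + √5, 6)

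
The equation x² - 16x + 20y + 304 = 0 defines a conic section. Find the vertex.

Only x is squared. Complete the square in x: (x - 8)² = -20(y + 12).
Vertex (8, -12); 4p = -20 so p = -5. Opens down.

(8, -12)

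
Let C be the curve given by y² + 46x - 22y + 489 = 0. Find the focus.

(-39/2, 11)

Only y is squared. Complete the square in y: (y - 11)² = -46(x + 8).
Vertex (-8, 11); 4p = -46 so p = -23/2. Opens left.
Focus is p units from the vertex along the axis: (h + p, k).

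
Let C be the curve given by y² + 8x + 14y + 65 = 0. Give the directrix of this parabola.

Only y is squared. Complete the square in y: (y + 7)² = -8(x + 2).
Vertex (-2, -7); 4p = -8 so p = -2. Opens left.
Directrix is the vertical line x = h − p = -2 − (-2) = 0.

x = 0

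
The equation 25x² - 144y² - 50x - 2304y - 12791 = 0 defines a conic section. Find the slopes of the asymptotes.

25(x² - 2x) -144(y² + 16y) = 12791
25(x - 1)² -144(y + 8)² = 12791 + 25 - 9216 = 3600
Divide by 3600: (x - 1)²/144 - (y + 8)²/25 = 1
Hyperbola, center (1, -8), transverse axis horizontal; a² = 144, b² = 25.
For a horizontal hyperbola the asymptotes have slope ±b/a.
Here that is ±5/12.

5/12 and -5/12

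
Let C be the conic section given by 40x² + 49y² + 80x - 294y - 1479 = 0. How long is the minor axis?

Rearranging, 40(x² + 2x) + 49(y² - 6y) = 1479.
40(x + 1)² + 49(y - 3)² = 1479 + 40 + 441 = 1960
Dividing both sides by 1960: (x + 1)²/49 + (y - 3)²/40 = 1
Ellipse, center (-1, 3), major axis horizontal; a² = 49, b² = 40.
b² = 40 so b = 2√10; the minor axis has length 2b = 4√10.

4√10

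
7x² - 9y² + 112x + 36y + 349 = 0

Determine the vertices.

(-11, 2) and (-5, 2)

Group the x- and y-terms: 7(x² + 16x) -9(y² - 4y) = -349
7(x + 8)² -9(y - 2)² = -349 + 448 - 36 = 63
Dividing both sides by 63: (x + 8)²/9 - (y - 2)²/7 = 1
Hyperbola, center (-8, 2), transverse axis horizontal; a² = 9, b² = 7.
a = 3. Vertices at (h ± a, k).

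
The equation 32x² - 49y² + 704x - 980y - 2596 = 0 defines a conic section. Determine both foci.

(-20, -10) and (-2, -10)

Group: 32(x² + 22x) -49(y² + 20y) = 2596
Complete the square: 32(x + 11)² -49(y + 10)² = 2596 + 3872 - 4900 = 1568
Divide through by 1568 to get (x + 11)²/49 - (y + 10)²/32 = 1.
Hyperbola, center (-11, -10), transverse axis horizontal; a² = 49, b² = 32.
c² = a² + b² = 49 + 32 = 81, so c = 9.
Foci lie on the horizontal axis through the center: (h ± c, k).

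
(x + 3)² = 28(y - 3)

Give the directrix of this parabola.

Vertex (-3, 3); 4p = 28 so p = 7. Opens up.
Directrix is the horizontal line y = k − p = 3 − (7) = -4.

y = -4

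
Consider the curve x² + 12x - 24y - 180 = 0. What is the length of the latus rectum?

Only x is squared. Complete the square in x: (x + 6)² = 24(y + 9).
Vertex (-6, -9); 4p = 24 so p = 6. Opens up.
Latus rectum length = |4p| = 24.

24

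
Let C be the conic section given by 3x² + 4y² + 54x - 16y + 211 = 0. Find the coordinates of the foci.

Collect terms: 3(x² + 18x) + 4(y² - 4y) = -211
Complete the square in x and y: 3(x + 9)² + 4(y - 2)² = -211 + 243 + 16 = 48
Divide by 48: (x + 9)²/16 + (y - 2)²/12 = 1
Ellipse, center (-9, 2), major axis horizontal; a² = 16, b² = 12.
c² = a² - b² = 16 - 12 = 4, so c = 2.
Foci lie on the horizontal axis through the center: (h ± c, k).

(-11, 2) and (-7, 2)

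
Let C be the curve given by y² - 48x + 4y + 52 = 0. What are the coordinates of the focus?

(13, -2)

Only y is squared. Complete the square in y: (y + 2)² = 48(x - 1).
Vertex (1, -2); 4p = 48 so p = 12. Opens right.
Focus is p units from the vertex along the axis: (h + p, k).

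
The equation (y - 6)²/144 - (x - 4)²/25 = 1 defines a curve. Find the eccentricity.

Center (4, 6). The positive term is the y-term, so the transverse axis is vertical; a² = 144, b² = 25.
c² = a² + b² = 169, so c = 13.
e = c/a = 13/12.

e = 13/12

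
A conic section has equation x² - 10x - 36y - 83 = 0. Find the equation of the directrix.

Only x is squared. Complete the square in x: (x - 5)² = 36(y + 3).
Vertex (5, -3); 4p = 36 so p = 9. Opens up.
Directrix is the horizontal line y = k − p = -3 − (9) = -12.

y = -12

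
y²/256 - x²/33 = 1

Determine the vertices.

Center (0, 0). The positive term is the y-term, so the transverse axis is vertical; a² = 256, b² = 33.
a = 16. Vertices at (h, k ± a).

(0, -16) and (0, 16)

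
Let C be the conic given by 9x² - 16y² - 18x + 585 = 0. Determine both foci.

(1, -10) and (1, 10)

Group the x- and y-terms: 9(x² - 2x) -16y² = -585
9(x - 1)² -16y² = -585 + 9 + 0 = -576
Divide through by -576 to get y²/36 - (x - 1)²/64 = 1.
Hyperbola, center (1, 0), transverse axis vertical; a² = 36, b² = 64.
c² = a² + b² = 36 + 64 = 100, so c = 10.
Foci lie on the vertical axis through the center: (h, k ± c).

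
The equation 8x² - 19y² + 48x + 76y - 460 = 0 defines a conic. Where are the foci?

(-12, 2) and (6, 2)

8(x² + 6x) -19(y² - 4y) = 460
Complete the square: 8(x + 3)² -19(y - 2)² = 460 + 72 - 76 = 456
Divide through by 456 to get (x + 3)²/57 - (y - 2)²/24 = 1.
Hyperbola, center (-3, 2), transverse axis horizontal; a² = 57, b² = 24.
c² = a² + b² = 57 + 24 = 81, so c = 9.
Foci lie on the horizontal axis through the center: (h ± c, k).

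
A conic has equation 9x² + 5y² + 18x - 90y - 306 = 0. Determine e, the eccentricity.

Group the x- and y-terms: 9(x² + 2x) + 5(y² - 18y) = 306
Completing the square gives 9(x + 1)² + 5(y - 9)² = 306 + 9 + 405 = 720.
Dividing both sides by 720: (x + 1)²/80 + (y - 9)²/144 = 1
Ellipse, center (-1, 9), major axis vertical; a² = 144, b² = 80.
c² = a² - b² = 64, so c = 8.
e = c/a = 8/12 = 2/3.

e = 2/3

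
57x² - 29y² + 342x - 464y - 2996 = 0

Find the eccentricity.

Group: 57(x² + 6x) -29(y² + 16y) = 2996
Complete the square in x and y: 57(x + 3)² -29(y + 8)² = 2996 + 513 - 1856 = 1653
Dividing both sides by 1653: (x + 3)²/29 - (y + 8)²/57 = 1
Hyperbola, center (-3, -8), transverse axis horizontal; a² = 29, b² = 57.
c² = a² + b² = 86, so c = √86.
e = c/a = √86/√29 = √2494/29.

e = √2494/29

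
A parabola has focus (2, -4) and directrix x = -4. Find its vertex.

(-1, -4)

The vertex is the midpoint between the focus and the directrix along the axis of symmetry.
Axis is horizontal (directrix is vertical). Vertex x-coordinate = (2 + (-4))/2 = -1; y-coordinate = -4.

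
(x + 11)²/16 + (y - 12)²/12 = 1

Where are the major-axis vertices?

(-15, 12) and (-7, 12)

Center (-11, 12). The larger denominator 16 sits under the x-term, so the major axis is horizontal; a² = 16, b² = 12.
a = 4. Vertices at (h ± a, k).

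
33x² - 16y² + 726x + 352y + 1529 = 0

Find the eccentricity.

e = 7/4

33(x² + 22x) -16(y² - 22y) = -1529
33(x + 11)² -16(y - 11)² = -1529 + 3993 - 1936 = 528
Dividing both sides by 528: (x + 11)²/16 - (y - 11)²/33 = 1
Hyperbola, center (-11, 11), transverse axis horizontal; a² = 16, b² = 33.
c² = a² + b² = 49, so c = 7.
e = c/a = 7/4.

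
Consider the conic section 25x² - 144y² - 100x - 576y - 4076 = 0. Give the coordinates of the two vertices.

Group: 25(x² - 4x) -144(y² + 4y) = 4076
Complete the square in x and y: 25(x - 2)² -144(y + 2)² = 4076 + 100 - 576 = 3600
Divide through by 3600 to get (x - 2)²/144 - (y + 2)²/25 = 1.
Hyperbola, center (2, -2), transverse axis horizontal; a² = 144, b² = 25.
a = 12. Vertices at (h ± a, k).

(-10, -2) and (14, -2)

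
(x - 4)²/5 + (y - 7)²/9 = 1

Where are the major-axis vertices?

(4, 4) and (4, 10)

Center (4, 7). The larger denominator 9 sits under the y-term, so the major axis is vertical; a² = 9, b² = 5.
a = 3. Vertices at (h, k ± a).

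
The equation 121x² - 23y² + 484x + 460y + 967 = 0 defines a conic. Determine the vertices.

Collect terms: 121(x² + 4x) -23(y² - 20y) = -967
Completing the square gives 121(x + 2)² -23(y - 10)² = -967 + 484 - 2300 = -2783.
Divide by -2783: (y - 10)²/121 - (x + 2)²/23 = 1
Hyperbola, center (-2, 10), transverse axis vertical; a² = 121, b² = 23.
a = 11. Vertices at (h, k ± a).

(-2, -1) and (-2, 21)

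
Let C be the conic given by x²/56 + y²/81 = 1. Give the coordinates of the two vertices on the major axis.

(0, -9) and (0, 9)

Center (0, 0). The larger denominator 81 sits under the y-term, so the major axis is vertical; a² = 81, b² = 56.
a = 9. Vertices at (h, k ± a).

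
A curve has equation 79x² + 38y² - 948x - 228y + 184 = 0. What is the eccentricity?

Collect terms: 79(x² - 12x) + 38(y² - 6y) = -184
79(x - 6)² + 38(y - 3)² = -184 + 2844 + 342 = 3002
Divide through by 3002 to get (x - 6)²/38 + (y - 3)²/79 = 1.
Ellipse, center (6, 3), major axis vertical; a² = 79, b² = 38.
c² = a² - b² = 41, so c = √41.
e = c/a = √41/√79 = √3239/79.

e = √3239/79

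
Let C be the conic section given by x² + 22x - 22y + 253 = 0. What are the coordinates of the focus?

Only x is squared. Complete the square in x: (x + 11)² = 22(y - 6).
Vertex (-11, 6); 4p = 22 so p = 11/2. Opens up.
Focus is p units from the vertex along the axis: (h, k + p).

(-11, 23/2)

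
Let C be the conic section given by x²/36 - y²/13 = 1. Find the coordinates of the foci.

Center (0, 0). The positive term is the x-term, so the transverse axis is horizontal; a² = 36, b² = 13.
c² = a² + b² = 36 + 13 = 49, so c = 7.
Foci lie on the horizontal axis through the center: (h ± c, k).

(-7, 0) and (7, 0)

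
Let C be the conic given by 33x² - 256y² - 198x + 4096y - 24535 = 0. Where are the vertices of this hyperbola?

Collect terms: 33(x² - 6x) -256(y² - 16y) = 24535
Completing the square gives 33(x - 3)² -256(y - 8)² = 24535 + 297 - 16384 = 8448.
Divide by 8448: (x - 3)²/256 - (y - 8)²/33 = 1
Hyperbola, center (3, 8), transverse axis horizontal; a² = 256, b² = 33.
a = 16. Vertices at (h ± a, k).

(-13, 8) and (19, 8)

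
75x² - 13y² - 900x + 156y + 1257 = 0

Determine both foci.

(6 - 2√22, 6) and (6 + 2√22, 6)

Rearranging, 75(x² - 12x) -13(y² - 12y) = -1257.
Complete the square in x and y: 75(x - 6)² -13(y - 6)² = -1257 + 2700 - 468 = 975
Divide through by 975 to get (x - 6)²/13 - (y - 6)²/75 = 1.
Hyperbola, center (6, 6), transverse axis horizontal; a² = 13, b² = 75.
c² = a² + b² = 13 + 75 = 88, so c = 2√22.
Foci lie on the horizontal axis through the center: (h ± c, k).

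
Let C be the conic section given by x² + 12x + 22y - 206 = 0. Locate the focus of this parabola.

(-6, 11/2)

Only x is squared. Complete the square in x: (x + 6)² = -22(y - 11).
Vertex (-6, 11); 4p = -22 so p = -11/2. Opens down.
Focus is p units from the vertex along the axis: (h, k + p).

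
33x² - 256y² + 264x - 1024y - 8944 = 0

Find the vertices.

33(x² + 8x) -256(y² + 4y) = 8944
33(x + 4)² -256(y + 2)² = 8944 + 528 - 1024 = 8448
Divide by 8448: (x + 4)²/256 - (y + 2)²/33 = 1
Hyperbola, center (-4, -2), transverse axis horizontal; a² = 256, b² = 33.
a = 16. Vertices at (h ± a, k).

(-20, -2) and (12, -2)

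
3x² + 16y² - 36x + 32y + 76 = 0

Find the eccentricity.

Group the x- and y-terms: 3(x² - 12x) + 16(y² + 2y) = -76
Completing the square gives 3(x - 6)² + 16(y + 1)² = -76 + 108 + 16 = 48.
Divide through by 48 to get (x - 6)²/16 + (y + 1)²/3 = 1.
Ellipse, center (6, -1), major axis horizontal; a² = 16, b² = 3.
c² = a² - b² = 13, so c = √13.
e = c/a = √13/4.

e = √13/4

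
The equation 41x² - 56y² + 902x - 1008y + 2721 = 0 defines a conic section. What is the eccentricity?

41(x² + 22x) -56(y² + 18y) = -2721
41(x + 11)² -56(y + 9)² = -2721 + 4961 - 4536 = -2296
Divide through by -2296 to get (y + 9)²/41 - (x + 11)²/56 = 1.
Hyperbola, center (-11, -9), transverse axis vertical; a² = 41, b² = 56.
c² = a² + b² = 97, so c = √97.
e = c/a = √97/√41 = √3977/41.

e = √3977/41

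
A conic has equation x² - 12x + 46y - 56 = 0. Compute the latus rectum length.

46

Only x is squared. Complete the square in x: (x - 6)² = -46(y - 2).
Vertex (6, 2); 4p = -46 so p = -23/2. Opens down.
Latus rectum length = |4p| = 46.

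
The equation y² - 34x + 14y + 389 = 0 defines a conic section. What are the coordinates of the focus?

Only y is squared. Complete the square in y: (y + 7)² = 34(x - 10).
Vertex (10, -7); 4p = 34 so p = 17/2. Opens right.
Focus is p units from the vertex along the axis: (h + p, k).

(37/2, -7)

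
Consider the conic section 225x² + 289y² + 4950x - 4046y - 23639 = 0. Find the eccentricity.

e = 8/17

Rearranging, 225(x² + 22x) + 289(y² - 14y) = 23639.
Completing the square gives 225(x + 11)² + 289(y - 7)² = 23639 + 27225 + 14161 = 65025.
Divide by 65025: (x + 11)²/289 + (y - 7)²/225 = 1
Ellipse, center (-11, 7), major axis horizontal; a² = 289, b² = 225.
c² = a² - b² = 64, so c = 8.
e = c/a = 8/17.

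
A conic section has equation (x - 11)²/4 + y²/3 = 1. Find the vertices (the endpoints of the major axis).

(9, 0) and (13, 0)

Center (11, 0). The larger denominator 4 sits under the x-term, so the major axis is horizontal; a² = 4, b² = 3.
a = 2. Vertices at (h ± a, k).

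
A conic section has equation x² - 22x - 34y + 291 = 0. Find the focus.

(11, 27/2)

Only x is squared. Complete the square in x: (x - 11)² = 34(y - 5).
Vertex (11, 5); 4p = 34 so p = 17/2. Opens up.
Focus is p units from the vertex along the axis: (h, k + p).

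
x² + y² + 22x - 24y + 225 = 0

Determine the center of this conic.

Group the x- and y-terms: (x² + 22x) + (y² - 24y) = -225
(x + 11)² + (y - 12)² = -225 + 121 + 144 = 40
So (x + 11)² + (y - 12)² = 40.
Circle centered at (-11, 12) with r² = 40.

(-11, 12)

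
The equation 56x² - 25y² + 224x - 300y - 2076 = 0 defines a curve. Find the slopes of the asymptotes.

2√14/5 and -2√14/5

Collect terms: 56(x² + 4x) -25(y² + 12y) = 2076
56(x + 2)² -25(y + 6)² = 2076 + 224 - 900 = 1400
Divide by 1400: (x + 2)²/25 - (y + 6)²/56 = 1
Hyperbola, center (-2, -6), transverse axis horizontal; a² = 25, b² = 56.
For a horizontal hyperbola the asymptotes have slope ±b/a.
Here that is ±2√14/5.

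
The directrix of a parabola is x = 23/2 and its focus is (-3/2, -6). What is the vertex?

The vertex is the midpoint between the focus and the directrix along the axis of symmetry.
Axis is horizontal (directrix is vertical). Vertex x-coordinate = (-3/2 + 23/2)/2 = 5; y-coordinate = -6.

(5, -6)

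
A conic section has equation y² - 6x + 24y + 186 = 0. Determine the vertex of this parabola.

(7, -12)

Only y is squared. Complete the square in y: (y + 12)² = 6(x - 7).
Vertex (7, -12); 4p = 6 so p = 3/2. Opens right.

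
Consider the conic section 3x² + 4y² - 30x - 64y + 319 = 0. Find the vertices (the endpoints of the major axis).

(3, 8) and (7, 8)

3(x² - 10x) + 4(y² - 16y) = -319
Completing the square gives 3(x - 5)² + 4(y - 8)² = -319 + 75 + 256 = 12.
Dividing both sides by 12: (x - 5)²/4 + (y - 8)²/3 = 1
Ellipse, center (5, 8), major axis horizontal; a² = 4, b² = 3.
a = 2. Vertices at (h ± a, k).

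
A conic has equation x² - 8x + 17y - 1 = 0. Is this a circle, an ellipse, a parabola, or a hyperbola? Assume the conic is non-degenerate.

parabola

No xy term. Coefficients of x² and y² are A = 1, C = 0.
Exactly one squared variable ⇒ parabola.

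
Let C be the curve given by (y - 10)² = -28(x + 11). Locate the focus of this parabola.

Vertex (-11, 10); 4p = -28 so p = -7. Opens left.
Focus is p units from the vertex along the axis: (h + p, k).

(-18, 10)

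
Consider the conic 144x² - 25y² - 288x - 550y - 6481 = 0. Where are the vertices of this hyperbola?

Rearranging, 144(x² - 2x) -25(y² + 22y) = 6481.
Complete the square: 144(x - 1)² -25(y + 11)² = 6481 + 144 - 3025 = 3600
Dividing both sides by 3600: (x - 1)²/25 - (y + 11)²/144 = 1
Hyperbola, center (1, -11), transverse axis horizontal; a² = 25, b² = 144.
a = 5. Vertices at (h ± a, k).

(-4, -11) and (6, -11)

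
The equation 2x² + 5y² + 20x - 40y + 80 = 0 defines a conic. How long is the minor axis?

2(x² + 10x) + 5(y² - 8y) = -80
2(x + 5)² + 5(y - 4)² = -80 + 50 + 80 = 50
Divide by 50: (x + 5)²/25 + (y - 4)²/10 = 1
Ellipse, center (-5, 4), major axis horizontal; a² = 25, b² = 10.
b² = 10 so b = √10; the minor axis has length 2b = 2√10.

2√10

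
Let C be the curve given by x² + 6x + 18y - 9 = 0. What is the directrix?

Only x is squared. Complete the square in x: (x + 3)² = -18(y - 1).
Vertex (-3, 1); 4p = -18 so p = -9/2. Opens down.
Directrix is the horizontal line y = k − p = 1 − (-9/2) = 11/2.

y = 11/2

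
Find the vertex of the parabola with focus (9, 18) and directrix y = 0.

(9, 9)

The vertex is the midpoint between the focus and the directrix along the axis of symmetry.
Axis is vertical (directrix is horizontal). Vertex y-coordinate = (18 + 0)/2 = 9; x-coordinate = 9.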